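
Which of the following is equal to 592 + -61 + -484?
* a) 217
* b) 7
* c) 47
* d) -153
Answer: c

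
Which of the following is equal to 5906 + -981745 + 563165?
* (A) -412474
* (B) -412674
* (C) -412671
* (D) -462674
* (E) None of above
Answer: B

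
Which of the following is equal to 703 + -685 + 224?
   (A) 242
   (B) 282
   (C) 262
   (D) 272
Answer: A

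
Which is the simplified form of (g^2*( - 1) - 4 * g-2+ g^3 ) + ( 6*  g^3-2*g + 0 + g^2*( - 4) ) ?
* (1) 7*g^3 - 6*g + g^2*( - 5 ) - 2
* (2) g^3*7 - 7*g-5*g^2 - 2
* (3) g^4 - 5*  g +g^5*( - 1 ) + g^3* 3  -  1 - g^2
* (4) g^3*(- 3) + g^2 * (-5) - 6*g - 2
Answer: 1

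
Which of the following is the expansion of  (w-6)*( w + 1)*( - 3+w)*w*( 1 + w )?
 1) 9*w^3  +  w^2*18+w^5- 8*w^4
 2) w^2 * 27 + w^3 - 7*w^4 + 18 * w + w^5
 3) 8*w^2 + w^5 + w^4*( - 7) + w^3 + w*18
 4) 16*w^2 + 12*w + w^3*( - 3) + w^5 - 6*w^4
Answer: 2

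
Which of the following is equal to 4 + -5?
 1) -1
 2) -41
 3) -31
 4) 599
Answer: 1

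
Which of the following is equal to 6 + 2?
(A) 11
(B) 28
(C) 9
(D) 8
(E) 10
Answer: D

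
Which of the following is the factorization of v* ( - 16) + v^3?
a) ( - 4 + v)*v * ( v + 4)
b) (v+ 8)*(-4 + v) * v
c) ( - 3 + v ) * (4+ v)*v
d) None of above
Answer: a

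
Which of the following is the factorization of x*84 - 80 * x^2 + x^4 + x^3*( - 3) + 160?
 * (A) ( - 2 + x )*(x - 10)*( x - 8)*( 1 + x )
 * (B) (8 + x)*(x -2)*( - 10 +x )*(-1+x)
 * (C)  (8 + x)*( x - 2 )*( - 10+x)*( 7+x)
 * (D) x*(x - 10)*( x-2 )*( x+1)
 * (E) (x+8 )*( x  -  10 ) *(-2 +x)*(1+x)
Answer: E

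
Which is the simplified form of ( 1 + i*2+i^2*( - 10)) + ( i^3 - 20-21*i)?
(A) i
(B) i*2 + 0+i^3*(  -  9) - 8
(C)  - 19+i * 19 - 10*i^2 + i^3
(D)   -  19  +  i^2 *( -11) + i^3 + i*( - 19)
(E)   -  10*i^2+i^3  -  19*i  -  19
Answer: E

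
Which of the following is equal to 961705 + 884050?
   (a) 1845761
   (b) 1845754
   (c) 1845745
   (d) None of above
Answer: d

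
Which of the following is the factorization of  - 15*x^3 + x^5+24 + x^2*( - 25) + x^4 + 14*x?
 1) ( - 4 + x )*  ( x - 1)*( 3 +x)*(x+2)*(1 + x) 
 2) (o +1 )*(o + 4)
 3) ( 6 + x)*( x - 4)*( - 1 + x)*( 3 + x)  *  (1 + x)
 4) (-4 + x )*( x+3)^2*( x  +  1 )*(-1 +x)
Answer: 1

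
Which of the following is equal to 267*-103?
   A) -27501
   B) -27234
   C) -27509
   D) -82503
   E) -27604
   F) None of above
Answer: A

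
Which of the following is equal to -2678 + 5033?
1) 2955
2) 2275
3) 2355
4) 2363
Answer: 3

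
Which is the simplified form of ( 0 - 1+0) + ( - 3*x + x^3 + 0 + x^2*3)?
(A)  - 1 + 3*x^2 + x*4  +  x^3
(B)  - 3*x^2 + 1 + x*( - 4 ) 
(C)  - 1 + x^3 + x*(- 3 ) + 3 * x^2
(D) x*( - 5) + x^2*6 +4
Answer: C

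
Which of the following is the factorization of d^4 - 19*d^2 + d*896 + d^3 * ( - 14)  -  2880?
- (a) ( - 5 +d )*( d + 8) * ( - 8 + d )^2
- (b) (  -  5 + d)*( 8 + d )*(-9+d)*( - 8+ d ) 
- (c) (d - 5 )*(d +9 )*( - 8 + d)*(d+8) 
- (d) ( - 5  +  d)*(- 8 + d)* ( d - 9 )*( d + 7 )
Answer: b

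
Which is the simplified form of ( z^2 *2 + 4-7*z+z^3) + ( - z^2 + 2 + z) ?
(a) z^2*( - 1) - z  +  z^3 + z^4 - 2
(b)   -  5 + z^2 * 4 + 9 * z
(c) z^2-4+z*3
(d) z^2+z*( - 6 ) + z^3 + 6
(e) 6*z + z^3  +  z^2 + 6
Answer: d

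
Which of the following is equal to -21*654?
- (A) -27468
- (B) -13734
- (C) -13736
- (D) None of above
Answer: B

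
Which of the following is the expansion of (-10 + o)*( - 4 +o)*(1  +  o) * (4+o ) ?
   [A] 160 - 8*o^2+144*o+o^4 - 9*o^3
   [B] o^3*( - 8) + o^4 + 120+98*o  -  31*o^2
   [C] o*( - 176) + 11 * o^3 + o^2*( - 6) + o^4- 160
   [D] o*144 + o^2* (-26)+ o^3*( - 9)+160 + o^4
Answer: D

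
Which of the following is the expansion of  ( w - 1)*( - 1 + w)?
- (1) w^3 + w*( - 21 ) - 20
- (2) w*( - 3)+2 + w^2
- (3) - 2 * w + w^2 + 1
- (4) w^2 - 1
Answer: 3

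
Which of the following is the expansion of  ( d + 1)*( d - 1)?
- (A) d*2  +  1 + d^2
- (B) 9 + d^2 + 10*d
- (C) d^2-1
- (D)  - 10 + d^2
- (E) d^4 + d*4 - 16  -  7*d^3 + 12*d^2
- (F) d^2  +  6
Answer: C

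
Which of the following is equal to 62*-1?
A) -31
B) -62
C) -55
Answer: B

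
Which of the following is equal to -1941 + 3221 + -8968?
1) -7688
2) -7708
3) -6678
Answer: 1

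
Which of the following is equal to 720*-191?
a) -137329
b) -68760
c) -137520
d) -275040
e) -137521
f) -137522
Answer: c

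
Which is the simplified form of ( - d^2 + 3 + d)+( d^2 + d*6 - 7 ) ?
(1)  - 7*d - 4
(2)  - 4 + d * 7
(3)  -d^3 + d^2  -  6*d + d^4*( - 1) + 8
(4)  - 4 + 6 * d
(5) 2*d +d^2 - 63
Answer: 2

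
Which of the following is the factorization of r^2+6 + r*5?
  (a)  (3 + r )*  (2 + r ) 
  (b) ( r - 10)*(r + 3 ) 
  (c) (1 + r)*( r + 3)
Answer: a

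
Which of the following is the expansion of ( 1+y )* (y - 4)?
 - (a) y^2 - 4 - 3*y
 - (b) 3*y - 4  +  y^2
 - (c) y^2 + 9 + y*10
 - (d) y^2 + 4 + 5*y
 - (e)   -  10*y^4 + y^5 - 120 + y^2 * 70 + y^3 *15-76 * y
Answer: a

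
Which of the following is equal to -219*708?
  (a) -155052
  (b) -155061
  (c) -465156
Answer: a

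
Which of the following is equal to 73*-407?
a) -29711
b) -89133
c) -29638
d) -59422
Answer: a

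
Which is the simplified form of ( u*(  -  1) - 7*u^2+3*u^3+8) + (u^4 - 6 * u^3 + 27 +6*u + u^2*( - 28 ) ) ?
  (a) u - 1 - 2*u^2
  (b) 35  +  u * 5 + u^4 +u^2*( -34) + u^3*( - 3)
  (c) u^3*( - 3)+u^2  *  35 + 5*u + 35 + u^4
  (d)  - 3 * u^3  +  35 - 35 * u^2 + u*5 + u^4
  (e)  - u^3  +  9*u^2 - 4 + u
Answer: d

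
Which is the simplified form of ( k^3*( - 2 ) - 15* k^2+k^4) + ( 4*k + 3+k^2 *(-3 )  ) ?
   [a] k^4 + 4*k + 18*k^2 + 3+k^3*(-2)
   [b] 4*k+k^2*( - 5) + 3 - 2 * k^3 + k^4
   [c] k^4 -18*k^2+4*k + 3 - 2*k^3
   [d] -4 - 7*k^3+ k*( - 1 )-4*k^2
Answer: c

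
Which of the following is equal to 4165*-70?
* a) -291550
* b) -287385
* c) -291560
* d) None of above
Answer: a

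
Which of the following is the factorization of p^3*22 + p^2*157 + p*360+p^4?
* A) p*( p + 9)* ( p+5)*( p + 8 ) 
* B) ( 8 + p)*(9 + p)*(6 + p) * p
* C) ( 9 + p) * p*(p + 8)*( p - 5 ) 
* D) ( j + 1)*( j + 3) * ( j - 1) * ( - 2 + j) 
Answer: A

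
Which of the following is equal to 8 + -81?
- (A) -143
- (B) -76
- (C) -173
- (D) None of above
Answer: D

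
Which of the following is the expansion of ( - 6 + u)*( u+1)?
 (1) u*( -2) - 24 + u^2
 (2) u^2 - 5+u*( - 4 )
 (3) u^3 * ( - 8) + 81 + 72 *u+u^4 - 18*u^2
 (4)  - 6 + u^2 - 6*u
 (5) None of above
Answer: 5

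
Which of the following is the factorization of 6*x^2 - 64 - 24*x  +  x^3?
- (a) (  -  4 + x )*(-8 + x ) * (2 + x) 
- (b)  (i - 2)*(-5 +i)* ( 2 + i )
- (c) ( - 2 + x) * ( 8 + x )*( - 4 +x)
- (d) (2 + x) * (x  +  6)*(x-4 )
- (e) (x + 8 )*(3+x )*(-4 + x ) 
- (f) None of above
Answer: f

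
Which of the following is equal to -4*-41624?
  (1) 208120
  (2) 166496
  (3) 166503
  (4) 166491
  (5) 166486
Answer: 2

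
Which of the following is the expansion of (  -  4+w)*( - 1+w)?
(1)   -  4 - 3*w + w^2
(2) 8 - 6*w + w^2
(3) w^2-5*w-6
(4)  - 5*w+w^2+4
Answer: 4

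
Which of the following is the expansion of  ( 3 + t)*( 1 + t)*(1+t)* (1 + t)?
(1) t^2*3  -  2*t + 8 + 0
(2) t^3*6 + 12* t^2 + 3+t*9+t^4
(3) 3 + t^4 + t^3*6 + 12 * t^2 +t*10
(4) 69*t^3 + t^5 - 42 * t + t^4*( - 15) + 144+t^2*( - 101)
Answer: 3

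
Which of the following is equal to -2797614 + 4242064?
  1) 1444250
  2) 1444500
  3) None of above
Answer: 3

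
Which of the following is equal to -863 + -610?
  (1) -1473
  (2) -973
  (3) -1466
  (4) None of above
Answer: 1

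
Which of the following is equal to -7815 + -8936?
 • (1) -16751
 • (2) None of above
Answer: 1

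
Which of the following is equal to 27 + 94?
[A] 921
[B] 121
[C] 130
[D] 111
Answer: B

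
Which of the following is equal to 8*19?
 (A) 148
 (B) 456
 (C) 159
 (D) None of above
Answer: D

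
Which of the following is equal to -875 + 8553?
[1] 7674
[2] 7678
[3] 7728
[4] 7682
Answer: 2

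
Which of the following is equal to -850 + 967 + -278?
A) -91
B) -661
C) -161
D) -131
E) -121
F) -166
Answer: C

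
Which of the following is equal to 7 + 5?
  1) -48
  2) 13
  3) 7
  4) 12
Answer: 4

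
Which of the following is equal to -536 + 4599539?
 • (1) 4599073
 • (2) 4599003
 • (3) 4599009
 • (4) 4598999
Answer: 2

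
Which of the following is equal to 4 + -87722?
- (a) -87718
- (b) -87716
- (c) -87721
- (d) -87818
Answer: a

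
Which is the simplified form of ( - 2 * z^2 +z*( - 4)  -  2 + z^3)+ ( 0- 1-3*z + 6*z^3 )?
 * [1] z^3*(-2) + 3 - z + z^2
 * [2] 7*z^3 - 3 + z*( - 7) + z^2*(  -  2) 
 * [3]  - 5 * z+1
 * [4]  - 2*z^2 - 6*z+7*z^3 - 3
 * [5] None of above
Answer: 2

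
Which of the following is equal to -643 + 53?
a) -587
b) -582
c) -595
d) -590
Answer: d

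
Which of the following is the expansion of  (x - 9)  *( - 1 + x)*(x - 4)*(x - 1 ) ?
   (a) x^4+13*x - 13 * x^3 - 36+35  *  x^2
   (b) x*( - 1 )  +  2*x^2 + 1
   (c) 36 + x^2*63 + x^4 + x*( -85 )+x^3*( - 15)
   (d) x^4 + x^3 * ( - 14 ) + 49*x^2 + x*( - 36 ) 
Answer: c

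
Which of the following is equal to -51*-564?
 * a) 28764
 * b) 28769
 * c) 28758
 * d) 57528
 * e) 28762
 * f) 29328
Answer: a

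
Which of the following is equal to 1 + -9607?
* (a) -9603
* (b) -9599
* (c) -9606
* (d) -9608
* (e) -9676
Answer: c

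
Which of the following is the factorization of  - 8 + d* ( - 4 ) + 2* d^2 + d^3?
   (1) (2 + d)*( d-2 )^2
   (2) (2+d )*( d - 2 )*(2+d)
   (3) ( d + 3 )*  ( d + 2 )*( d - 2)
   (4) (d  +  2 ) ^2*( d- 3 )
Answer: 2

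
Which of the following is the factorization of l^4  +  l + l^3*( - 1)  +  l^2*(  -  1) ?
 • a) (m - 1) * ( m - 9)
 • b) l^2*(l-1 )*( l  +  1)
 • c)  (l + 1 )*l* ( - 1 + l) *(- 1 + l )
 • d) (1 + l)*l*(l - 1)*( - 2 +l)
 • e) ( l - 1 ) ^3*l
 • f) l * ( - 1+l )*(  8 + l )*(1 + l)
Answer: c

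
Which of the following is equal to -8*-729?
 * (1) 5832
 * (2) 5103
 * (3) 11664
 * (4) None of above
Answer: 1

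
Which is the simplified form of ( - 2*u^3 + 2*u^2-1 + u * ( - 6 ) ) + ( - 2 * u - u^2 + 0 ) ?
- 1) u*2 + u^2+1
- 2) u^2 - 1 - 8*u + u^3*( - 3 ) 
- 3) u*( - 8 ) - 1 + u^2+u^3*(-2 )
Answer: 3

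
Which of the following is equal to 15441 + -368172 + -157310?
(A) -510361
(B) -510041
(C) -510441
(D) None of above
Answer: B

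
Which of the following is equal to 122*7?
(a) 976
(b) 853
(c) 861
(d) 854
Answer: d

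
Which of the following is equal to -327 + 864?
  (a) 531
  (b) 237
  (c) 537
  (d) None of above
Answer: c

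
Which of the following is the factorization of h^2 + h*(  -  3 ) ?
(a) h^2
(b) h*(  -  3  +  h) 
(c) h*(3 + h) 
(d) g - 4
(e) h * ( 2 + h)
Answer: b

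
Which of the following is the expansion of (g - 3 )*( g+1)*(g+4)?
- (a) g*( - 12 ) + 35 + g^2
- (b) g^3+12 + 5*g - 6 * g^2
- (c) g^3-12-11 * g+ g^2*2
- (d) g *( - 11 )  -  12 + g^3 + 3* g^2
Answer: c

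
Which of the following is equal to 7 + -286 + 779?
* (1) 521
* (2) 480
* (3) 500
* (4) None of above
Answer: 3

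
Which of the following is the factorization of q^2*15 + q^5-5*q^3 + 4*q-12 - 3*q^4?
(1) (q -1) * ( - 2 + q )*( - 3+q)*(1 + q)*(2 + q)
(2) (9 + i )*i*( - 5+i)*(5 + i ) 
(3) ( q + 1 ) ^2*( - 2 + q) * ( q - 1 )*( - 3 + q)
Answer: 1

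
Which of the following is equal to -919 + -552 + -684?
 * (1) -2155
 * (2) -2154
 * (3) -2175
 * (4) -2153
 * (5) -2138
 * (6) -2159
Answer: 1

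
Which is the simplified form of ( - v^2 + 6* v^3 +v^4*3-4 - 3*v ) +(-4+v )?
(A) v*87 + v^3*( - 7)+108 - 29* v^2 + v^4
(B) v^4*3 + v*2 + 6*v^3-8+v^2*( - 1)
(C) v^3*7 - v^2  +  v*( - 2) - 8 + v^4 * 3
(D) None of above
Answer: D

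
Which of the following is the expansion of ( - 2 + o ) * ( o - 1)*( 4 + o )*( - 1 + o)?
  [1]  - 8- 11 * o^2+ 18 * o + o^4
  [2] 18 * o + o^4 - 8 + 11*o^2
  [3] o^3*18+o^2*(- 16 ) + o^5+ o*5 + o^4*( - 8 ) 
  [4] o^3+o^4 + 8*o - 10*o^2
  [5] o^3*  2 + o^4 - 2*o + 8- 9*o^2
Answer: 1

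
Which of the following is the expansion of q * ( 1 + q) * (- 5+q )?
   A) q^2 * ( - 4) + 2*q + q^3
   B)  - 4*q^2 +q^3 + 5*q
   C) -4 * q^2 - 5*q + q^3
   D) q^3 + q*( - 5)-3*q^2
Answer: C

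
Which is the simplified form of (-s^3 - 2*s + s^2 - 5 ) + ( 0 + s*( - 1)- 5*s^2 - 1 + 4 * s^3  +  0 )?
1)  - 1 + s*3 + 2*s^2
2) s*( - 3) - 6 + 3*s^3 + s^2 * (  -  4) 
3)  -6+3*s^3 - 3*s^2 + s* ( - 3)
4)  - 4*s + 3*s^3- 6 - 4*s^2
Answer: 2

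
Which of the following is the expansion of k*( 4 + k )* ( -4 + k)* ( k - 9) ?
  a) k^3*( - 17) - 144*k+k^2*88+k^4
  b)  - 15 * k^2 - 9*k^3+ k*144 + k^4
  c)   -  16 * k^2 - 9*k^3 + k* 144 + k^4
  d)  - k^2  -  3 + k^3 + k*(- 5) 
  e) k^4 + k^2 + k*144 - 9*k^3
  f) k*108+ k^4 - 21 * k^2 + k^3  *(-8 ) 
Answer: c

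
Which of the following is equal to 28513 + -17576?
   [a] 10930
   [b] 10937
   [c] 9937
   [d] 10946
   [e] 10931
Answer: b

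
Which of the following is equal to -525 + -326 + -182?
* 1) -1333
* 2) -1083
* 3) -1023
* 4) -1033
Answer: 4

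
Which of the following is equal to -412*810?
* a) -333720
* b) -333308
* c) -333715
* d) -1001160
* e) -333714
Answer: a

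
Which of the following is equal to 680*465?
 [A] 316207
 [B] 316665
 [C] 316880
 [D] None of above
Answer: D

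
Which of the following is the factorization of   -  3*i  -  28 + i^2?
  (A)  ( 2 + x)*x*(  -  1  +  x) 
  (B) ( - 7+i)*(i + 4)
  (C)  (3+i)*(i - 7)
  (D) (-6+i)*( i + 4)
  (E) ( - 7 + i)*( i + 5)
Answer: B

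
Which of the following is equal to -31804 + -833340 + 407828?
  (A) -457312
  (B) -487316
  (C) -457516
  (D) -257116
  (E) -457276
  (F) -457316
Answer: F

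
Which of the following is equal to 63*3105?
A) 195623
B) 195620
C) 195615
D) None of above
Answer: C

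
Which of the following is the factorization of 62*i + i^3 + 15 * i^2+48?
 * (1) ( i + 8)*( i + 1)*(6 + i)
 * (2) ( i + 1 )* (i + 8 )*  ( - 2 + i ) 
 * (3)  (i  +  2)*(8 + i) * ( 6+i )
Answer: 1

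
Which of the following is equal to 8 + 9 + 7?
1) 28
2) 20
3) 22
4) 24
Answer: 4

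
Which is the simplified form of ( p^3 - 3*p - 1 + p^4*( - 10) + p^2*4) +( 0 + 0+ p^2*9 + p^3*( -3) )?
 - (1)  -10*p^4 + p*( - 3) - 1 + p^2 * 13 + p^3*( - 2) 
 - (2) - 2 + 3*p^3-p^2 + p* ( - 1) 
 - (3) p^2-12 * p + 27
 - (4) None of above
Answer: 1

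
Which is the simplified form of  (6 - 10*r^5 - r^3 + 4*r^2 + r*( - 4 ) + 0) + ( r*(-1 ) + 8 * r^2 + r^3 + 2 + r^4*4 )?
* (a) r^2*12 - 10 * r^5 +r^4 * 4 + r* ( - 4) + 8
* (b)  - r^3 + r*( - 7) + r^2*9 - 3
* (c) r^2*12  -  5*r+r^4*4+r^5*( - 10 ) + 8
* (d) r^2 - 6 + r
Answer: c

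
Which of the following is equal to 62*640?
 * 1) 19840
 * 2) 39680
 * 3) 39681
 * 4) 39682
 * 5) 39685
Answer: 2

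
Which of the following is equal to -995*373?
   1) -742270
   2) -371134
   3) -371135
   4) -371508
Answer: 3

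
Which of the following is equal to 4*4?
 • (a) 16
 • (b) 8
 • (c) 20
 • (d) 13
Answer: a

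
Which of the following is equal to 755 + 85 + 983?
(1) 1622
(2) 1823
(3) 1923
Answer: 2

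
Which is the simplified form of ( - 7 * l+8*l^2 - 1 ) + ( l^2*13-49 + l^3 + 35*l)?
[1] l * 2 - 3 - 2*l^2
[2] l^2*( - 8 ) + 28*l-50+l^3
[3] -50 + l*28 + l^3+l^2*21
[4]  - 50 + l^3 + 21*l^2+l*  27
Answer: 3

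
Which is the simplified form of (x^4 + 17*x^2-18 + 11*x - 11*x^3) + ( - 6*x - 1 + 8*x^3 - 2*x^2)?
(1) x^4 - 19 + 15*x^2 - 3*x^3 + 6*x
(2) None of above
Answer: 2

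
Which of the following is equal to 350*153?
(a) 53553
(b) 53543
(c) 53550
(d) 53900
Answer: c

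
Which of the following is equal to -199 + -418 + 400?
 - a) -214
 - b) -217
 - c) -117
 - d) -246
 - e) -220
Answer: b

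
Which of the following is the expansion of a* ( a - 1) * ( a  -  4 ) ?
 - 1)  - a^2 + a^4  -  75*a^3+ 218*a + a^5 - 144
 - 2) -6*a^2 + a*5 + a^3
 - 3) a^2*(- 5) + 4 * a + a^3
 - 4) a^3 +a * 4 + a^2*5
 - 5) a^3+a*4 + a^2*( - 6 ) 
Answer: 3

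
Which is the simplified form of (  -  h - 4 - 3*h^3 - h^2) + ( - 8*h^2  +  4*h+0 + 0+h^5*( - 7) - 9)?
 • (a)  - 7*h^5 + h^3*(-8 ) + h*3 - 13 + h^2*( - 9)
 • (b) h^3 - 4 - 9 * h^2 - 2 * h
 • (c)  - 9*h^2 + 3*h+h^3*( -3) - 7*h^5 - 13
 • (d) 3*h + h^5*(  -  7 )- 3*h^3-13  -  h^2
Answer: c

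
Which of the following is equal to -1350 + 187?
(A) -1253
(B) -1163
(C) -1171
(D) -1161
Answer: B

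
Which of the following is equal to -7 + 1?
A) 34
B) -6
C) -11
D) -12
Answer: B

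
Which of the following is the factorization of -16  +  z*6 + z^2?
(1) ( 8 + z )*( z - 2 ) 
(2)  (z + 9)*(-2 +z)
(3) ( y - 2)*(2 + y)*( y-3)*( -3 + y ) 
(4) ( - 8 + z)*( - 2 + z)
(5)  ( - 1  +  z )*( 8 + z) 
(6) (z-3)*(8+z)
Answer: 1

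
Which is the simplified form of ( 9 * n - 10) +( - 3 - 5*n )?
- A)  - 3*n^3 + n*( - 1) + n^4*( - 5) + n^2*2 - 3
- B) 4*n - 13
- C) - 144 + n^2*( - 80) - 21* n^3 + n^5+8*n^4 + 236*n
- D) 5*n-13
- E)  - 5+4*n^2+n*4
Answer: B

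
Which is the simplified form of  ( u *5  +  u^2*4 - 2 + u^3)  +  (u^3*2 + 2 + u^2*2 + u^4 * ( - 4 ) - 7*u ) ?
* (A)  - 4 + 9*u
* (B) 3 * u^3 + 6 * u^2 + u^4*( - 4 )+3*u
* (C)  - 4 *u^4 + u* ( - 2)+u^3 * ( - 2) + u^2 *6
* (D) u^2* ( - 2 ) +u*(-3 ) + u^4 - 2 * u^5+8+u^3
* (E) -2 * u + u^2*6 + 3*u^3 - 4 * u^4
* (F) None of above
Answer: E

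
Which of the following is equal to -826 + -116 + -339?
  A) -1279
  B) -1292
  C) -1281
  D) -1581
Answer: C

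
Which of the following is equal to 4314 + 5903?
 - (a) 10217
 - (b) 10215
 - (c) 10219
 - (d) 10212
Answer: a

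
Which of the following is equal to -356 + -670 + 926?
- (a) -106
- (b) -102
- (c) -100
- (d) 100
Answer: c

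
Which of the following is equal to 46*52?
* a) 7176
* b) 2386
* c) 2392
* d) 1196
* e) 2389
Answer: c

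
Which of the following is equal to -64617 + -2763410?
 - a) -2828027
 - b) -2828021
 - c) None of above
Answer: a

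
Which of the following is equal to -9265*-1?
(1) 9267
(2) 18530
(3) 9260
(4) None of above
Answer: 4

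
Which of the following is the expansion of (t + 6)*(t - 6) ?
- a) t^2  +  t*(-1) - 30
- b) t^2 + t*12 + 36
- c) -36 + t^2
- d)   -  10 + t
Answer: c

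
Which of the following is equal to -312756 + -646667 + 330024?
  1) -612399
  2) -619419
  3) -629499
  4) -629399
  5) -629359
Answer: 4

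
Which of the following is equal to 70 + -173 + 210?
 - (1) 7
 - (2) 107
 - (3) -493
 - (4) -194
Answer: 2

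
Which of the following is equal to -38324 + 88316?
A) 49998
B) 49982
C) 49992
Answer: C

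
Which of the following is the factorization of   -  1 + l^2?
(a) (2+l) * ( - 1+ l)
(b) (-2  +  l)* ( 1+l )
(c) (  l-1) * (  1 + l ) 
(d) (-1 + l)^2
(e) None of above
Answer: c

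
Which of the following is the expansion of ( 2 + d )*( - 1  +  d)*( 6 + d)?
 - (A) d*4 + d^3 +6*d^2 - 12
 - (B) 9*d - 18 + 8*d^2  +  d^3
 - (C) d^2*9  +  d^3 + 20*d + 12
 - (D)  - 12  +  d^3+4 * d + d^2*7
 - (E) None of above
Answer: D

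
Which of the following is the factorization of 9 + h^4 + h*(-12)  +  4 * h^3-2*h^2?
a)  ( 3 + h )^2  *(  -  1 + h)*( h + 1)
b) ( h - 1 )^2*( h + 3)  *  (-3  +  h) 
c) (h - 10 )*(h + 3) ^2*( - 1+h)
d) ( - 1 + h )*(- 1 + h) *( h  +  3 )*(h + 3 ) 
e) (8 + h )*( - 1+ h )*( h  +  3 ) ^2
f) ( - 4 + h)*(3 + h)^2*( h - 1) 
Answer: d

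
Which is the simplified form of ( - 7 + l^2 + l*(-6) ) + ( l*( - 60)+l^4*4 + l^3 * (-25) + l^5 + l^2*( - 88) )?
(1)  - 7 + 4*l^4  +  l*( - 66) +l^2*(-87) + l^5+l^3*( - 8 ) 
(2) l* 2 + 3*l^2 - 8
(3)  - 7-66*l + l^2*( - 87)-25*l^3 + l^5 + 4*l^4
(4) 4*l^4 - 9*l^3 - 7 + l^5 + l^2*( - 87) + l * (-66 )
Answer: 3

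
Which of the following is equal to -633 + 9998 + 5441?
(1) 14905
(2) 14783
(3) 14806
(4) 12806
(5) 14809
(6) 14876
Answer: 3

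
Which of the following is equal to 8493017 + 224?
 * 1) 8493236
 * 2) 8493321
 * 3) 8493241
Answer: 3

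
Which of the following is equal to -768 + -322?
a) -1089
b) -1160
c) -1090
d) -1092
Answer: c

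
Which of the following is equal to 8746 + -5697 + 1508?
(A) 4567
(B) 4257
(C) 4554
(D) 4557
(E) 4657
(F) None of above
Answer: D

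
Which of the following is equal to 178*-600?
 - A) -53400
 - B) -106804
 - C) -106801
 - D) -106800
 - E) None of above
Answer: D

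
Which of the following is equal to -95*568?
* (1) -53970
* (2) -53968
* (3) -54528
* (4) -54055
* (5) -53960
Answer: 5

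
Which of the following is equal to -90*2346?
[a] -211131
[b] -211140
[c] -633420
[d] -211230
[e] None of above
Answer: b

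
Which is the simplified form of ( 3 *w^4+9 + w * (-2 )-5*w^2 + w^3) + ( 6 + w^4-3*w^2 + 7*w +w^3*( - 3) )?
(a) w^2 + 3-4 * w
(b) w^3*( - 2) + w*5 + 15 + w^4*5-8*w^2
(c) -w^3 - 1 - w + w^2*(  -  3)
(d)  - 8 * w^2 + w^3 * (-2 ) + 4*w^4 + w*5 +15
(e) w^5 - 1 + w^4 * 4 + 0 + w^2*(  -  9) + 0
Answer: d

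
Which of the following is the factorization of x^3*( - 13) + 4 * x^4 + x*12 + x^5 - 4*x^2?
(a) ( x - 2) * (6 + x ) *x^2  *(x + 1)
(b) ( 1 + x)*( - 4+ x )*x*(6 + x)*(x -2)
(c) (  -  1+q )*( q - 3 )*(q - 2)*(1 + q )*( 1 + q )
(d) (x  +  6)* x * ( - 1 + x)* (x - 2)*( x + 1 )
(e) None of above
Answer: d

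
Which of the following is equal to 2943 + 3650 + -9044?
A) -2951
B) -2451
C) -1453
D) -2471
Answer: B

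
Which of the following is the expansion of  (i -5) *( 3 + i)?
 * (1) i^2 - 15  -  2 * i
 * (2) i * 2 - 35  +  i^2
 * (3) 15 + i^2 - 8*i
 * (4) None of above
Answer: 1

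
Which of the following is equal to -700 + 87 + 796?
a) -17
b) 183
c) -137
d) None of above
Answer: b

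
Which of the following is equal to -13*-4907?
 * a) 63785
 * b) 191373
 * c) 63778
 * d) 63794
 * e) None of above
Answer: e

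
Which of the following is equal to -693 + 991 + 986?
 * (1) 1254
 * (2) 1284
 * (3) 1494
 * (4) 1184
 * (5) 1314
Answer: 2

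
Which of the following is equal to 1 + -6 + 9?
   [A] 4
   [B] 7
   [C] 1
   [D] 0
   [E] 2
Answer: A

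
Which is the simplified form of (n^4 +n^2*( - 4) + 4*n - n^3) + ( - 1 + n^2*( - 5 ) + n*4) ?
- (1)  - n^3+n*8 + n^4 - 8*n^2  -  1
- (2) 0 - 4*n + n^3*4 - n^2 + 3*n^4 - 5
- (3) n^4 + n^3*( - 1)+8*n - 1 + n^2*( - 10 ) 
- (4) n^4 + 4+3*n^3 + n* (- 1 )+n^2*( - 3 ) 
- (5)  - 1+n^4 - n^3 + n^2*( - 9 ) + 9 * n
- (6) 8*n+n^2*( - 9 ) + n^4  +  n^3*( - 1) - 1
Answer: 6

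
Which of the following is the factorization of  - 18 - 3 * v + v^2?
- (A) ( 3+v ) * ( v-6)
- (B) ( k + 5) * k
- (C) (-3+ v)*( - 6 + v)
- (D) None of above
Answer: A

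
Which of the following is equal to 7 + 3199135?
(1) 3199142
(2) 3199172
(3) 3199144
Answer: 1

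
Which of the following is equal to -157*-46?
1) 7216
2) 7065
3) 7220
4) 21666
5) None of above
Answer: 5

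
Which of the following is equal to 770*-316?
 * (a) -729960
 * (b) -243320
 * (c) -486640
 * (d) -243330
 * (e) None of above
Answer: b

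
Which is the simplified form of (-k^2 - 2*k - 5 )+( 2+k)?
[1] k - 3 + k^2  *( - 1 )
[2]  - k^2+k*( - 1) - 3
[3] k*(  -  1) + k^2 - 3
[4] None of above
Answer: 2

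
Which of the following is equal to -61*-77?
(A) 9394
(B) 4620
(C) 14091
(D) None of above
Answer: D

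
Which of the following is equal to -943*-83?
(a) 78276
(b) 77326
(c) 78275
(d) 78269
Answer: d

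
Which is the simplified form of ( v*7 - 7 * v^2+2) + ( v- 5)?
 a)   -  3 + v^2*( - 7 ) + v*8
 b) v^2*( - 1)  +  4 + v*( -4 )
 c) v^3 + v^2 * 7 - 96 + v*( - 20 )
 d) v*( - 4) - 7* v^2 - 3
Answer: a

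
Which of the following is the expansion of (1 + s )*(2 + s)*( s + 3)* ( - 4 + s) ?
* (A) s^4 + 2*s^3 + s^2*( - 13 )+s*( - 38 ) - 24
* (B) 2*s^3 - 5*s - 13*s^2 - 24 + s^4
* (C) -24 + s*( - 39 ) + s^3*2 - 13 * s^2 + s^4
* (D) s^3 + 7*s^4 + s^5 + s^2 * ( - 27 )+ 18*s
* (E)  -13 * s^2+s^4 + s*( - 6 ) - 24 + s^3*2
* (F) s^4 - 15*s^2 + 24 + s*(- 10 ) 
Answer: A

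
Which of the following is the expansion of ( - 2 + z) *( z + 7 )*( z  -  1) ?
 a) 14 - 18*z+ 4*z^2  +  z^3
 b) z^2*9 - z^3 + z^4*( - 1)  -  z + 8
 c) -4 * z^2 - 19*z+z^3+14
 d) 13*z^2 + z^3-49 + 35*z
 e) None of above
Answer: e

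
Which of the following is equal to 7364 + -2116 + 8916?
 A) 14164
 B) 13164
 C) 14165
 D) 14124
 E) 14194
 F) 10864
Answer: A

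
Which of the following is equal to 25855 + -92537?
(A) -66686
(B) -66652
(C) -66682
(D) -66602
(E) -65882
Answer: C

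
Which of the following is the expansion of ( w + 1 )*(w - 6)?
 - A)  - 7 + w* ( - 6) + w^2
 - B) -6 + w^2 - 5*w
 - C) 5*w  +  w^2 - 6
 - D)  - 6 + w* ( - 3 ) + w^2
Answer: B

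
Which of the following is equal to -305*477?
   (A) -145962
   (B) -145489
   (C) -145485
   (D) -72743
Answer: C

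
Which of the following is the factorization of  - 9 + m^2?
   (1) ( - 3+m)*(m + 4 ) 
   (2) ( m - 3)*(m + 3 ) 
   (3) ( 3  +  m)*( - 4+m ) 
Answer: 2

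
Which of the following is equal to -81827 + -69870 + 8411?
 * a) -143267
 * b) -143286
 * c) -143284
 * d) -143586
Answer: b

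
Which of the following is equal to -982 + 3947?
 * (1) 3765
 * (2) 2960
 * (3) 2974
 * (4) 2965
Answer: 4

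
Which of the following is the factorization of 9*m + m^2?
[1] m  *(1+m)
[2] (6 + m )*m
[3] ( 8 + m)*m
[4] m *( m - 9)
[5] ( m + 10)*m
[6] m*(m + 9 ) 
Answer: 6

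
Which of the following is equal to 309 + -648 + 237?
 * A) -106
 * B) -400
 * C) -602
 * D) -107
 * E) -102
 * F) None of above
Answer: E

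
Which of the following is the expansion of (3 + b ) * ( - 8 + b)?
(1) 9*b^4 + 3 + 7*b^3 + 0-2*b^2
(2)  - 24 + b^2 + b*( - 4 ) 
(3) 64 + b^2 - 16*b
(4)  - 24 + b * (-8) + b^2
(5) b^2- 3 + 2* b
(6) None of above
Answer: 6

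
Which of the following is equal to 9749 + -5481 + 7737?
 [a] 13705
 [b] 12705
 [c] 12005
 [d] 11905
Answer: c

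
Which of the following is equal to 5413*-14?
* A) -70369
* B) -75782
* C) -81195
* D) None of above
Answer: B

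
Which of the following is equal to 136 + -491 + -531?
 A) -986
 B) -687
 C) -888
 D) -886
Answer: D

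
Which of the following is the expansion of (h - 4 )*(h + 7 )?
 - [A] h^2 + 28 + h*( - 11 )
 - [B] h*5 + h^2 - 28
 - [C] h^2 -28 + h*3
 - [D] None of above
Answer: C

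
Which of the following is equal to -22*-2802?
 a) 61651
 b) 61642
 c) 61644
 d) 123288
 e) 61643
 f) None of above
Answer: c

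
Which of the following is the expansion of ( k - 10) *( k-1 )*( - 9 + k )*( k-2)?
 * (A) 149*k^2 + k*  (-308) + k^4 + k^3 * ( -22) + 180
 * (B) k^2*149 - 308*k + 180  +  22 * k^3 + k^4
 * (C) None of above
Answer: A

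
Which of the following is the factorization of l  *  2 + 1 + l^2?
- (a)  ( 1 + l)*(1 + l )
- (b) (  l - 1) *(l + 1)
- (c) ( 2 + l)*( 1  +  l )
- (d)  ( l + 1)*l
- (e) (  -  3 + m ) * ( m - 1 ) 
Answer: a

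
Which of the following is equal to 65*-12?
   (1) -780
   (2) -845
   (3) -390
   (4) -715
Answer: 1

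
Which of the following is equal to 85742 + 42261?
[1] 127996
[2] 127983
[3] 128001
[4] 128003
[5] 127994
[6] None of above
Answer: 4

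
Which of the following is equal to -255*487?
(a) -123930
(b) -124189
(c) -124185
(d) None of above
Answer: c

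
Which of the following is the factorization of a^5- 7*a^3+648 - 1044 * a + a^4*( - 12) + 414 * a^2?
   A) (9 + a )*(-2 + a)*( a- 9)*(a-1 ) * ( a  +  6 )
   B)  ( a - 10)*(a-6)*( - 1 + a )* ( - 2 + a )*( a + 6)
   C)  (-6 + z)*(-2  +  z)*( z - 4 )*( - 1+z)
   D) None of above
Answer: D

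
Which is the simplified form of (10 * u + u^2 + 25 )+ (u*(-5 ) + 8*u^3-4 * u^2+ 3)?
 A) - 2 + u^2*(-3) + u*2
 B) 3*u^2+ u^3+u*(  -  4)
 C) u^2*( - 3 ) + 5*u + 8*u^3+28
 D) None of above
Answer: C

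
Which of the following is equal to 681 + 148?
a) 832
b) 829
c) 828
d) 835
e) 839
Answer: b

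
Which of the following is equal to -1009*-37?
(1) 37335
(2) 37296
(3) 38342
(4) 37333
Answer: 4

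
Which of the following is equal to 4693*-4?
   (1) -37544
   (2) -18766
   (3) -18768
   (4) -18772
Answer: 4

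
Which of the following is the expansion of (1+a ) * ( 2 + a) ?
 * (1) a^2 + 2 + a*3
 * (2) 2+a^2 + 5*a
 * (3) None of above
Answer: 1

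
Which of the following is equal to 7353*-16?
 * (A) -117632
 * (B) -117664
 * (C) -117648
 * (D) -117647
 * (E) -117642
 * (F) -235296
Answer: C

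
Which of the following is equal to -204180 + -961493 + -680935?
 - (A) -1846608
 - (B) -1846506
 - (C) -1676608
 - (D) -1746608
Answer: A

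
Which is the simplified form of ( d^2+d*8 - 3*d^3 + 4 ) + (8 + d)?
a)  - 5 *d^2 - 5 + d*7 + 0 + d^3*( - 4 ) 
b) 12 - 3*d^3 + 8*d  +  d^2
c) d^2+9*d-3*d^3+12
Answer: c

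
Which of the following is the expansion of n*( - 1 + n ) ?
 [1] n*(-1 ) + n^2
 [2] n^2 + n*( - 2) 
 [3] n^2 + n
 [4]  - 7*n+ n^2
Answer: 1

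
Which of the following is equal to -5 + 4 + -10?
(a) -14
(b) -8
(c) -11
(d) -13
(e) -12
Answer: c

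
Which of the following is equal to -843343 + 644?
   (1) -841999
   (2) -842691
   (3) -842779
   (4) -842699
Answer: 4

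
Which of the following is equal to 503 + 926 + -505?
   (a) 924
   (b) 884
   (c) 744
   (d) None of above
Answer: a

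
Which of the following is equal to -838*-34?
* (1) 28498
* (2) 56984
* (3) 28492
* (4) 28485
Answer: 3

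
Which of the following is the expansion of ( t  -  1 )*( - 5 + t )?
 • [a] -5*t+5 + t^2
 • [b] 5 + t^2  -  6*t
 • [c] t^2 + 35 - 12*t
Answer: b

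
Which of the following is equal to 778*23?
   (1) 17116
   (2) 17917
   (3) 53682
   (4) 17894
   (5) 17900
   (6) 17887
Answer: 4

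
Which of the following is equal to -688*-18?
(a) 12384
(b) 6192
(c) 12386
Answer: a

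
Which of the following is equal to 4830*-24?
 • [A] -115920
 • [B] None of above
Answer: A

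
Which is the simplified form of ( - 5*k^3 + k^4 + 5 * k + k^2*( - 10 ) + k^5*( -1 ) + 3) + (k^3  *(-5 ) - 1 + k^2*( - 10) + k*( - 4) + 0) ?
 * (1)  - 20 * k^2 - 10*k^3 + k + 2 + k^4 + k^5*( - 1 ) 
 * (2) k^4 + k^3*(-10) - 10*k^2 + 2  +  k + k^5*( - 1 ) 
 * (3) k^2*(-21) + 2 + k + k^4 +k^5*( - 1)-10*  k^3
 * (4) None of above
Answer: 1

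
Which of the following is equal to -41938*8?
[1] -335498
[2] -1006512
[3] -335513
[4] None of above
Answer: 4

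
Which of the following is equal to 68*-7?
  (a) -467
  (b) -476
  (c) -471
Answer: b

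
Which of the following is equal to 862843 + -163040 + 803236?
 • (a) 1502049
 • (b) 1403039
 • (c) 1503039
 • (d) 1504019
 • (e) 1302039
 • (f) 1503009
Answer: c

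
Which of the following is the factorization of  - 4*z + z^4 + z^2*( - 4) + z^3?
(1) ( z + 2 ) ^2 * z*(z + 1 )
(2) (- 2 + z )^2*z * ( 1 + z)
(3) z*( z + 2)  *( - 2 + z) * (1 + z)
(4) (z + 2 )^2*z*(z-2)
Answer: 3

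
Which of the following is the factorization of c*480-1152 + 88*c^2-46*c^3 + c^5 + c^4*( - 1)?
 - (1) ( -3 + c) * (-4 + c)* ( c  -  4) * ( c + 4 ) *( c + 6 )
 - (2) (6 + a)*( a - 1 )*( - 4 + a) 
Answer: 1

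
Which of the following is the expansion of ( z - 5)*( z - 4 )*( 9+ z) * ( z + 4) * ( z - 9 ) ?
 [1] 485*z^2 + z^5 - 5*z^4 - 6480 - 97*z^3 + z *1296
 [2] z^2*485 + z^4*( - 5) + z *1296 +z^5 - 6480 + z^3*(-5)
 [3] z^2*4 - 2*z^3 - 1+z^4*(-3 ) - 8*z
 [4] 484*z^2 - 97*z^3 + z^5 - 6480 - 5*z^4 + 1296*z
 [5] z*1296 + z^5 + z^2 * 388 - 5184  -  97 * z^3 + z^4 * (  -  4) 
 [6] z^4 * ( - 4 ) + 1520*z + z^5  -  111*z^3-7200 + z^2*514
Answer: 1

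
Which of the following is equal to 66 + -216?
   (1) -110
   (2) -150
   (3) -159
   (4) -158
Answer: 2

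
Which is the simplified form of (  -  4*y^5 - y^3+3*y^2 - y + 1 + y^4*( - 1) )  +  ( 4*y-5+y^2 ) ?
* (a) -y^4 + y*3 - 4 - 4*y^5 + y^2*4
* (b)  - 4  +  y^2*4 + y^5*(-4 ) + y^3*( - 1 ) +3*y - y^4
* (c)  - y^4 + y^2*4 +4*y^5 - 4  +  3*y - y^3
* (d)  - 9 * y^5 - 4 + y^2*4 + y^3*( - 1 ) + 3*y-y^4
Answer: b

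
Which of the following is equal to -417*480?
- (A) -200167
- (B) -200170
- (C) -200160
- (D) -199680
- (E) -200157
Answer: C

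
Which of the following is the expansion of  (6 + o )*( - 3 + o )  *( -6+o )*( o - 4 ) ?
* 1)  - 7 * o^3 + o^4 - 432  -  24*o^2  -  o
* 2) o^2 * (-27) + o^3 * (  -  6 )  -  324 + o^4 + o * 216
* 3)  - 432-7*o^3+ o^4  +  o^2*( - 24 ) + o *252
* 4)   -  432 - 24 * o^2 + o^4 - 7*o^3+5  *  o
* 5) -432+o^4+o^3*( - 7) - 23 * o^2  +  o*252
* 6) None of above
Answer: 3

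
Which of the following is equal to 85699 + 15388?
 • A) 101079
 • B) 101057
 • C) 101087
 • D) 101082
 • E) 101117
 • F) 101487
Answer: C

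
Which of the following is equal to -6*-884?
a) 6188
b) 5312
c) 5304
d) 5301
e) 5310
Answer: c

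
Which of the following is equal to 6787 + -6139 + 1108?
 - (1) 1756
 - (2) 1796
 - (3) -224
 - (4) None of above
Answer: 1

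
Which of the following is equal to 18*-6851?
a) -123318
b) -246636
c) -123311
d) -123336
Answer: a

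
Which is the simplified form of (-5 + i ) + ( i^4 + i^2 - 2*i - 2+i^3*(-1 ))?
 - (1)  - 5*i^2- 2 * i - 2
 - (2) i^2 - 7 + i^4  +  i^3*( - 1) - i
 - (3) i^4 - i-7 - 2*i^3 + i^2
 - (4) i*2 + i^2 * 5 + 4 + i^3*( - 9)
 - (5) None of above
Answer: 2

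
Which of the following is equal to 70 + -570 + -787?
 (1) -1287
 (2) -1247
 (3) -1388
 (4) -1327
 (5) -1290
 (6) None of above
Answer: 1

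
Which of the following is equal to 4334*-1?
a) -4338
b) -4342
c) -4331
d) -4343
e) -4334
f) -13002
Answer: e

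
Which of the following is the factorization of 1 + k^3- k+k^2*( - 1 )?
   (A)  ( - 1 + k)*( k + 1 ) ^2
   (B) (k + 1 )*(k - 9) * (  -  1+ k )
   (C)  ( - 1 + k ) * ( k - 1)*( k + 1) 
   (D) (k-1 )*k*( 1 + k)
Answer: C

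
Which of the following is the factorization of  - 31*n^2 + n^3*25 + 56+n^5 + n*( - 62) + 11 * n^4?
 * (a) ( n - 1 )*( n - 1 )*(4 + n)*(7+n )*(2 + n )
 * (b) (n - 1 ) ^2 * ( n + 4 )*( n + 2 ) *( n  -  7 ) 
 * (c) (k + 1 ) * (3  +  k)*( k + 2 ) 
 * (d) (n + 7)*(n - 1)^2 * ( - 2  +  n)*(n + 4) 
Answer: a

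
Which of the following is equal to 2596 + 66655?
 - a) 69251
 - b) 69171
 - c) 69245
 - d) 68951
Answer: a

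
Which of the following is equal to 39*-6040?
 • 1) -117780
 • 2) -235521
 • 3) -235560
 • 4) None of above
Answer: 3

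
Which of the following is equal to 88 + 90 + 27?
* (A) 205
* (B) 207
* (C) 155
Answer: A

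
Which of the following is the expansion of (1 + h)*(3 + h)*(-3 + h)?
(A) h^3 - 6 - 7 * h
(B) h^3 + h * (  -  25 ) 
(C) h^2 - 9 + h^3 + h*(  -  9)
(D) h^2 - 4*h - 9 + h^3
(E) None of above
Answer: C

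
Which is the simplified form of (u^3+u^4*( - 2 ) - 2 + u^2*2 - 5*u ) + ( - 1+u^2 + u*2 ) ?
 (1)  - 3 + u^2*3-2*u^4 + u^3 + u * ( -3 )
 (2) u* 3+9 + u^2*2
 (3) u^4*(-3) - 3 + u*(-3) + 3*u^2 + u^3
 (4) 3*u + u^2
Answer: 1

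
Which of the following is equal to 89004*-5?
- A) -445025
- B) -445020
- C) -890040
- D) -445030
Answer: B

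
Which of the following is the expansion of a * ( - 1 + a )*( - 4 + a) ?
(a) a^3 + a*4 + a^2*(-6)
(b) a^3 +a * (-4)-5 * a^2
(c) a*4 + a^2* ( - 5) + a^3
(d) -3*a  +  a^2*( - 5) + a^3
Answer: c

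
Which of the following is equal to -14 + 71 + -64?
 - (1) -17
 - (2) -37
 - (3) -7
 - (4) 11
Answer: 3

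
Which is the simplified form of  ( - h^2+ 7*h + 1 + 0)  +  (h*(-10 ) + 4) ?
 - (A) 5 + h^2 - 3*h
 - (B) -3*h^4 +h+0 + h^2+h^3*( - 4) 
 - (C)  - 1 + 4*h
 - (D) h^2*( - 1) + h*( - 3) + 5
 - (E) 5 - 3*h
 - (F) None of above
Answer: D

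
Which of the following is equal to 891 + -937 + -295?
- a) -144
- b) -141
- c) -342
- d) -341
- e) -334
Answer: d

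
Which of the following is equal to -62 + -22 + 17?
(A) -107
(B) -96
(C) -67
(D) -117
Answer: C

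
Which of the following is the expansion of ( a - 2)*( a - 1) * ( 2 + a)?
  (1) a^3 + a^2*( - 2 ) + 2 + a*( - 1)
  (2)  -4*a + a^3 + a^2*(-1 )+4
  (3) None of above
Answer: 2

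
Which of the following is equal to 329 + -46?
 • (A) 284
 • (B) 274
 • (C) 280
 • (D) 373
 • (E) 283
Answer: E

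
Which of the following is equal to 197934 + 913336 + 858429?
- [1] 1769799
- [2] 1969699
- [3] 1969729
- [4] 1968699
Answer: 2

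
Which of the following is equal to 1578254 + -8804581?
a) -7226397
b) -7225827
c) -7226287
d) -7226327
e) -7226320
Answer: d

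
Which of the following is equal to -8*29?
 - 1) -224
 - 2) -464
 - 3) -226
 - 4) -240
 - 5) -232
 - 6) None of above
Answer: 5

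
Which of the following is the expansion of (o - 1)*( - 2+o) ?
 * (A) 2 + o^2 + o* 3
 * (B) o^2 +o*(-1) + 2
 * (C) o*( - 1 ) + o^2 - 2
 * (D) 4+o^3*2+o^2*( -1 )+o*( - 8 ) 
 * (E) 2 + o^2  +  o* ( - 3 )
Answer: E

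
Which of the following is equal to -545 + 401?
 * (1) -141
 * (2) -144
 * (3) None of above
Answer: 2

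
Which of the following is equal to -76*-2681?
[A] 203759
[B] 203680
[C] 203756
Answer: C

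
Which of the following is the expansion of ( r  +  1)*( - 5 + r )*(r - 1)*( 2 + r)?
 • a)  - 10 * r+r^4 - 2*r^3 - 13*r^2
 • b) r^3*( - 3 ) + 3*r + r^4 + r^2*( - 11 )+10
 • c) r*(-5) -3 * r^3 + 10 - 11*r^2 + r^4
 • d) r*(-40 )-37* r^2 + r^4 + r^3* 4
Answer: b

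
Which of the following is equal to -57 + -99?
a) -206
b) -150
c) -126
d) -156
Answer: d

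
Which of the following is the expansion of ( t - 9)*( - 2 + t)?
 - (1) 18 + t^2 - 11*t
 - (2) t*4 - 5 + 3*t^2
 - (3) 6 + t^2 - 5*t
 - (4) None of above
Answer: 1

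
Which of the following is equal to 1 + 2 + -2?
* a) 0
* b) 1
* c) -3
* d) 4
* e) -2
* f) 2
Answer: b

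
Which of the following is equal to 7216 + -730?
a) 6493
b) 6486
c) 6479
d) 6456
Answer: b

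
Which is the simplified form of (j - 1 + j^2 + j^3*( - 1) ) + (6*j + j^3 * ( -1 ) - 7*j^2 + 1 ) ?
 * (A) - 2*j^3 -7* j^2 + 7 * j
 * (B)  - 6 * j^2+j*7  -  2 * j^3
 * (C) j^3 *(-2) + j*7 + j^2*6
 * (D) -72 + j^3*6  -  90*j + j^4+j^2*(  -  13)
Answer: B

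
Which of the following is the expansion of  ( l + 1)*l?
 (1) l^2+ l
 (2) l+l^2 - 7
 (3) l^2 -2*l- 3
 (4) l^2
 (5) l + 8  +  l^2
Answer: 1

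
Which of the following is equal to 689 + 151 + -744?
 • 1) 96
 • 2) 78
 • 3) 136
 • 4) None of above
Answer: 1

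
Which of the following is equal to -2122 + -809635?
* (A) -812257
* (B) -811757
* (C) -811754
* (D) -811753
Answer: B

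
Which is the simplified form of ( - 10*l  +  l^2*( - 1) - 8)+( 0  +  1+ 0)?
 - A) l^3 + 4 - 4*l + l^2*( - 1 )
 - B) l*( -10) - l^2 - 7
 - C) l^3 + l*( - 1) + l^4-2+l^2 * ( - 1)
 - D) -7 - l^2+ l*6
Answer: B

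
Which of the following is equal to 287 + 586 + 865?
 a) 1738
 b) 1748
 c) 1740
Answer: a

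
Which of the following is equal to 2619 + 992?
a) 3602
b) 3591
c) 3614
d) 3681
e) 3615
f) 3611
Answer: f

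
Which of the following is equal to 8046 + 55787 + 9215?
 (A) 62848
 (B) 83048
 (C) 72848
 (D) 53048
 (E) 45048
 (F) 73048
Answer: F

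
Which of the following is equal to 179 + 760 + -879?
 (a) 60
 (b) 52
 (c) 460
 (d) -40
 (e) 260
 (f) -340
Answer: a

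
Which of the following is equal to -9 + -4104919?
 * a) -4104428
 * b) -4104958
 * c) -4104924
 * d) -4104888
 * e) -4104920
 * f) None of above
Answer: f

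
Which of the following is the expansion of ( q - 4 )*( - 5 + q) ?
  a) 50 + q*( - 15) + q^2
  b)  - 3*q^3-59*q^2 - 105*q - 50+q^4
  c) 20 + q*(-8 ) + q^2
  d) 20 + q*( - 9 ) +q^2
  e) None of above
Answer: d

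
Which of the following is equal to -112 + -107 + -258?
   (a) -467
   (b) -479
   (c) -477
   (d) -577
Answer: c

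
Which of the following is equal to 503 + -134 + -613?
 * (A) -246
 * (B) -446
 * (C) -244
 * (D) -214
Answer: C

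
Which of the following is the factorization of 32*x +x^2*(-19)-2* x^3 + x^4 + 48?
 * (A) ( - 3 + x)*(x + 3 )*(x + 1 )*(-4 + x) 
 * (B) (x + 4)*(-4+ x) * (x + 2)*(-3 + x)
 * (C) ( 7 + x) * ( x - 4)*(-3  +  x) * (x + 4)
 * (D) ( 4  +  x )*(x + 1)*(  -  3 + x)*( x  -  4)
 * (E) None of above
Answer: D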